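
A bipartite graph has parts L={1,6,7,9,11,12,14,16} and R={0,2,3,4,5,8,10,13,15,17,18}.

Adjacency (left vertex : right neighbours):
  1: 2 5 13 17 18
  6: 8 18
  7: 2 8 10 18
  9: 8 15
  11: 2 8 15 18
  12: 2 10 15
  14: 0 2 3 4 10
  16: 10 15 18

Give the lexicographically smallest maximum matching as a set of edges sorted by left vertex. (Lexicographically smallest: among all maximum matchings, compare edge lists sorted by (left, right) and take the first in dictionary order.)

Lex-smallest maximum matching: {(1,5), (6,8), (7,2), (9,15), (11,18), (12,10), (14,0)}

|M| = 7 (so the lex-smallest maximum matching has 7 edges)
process left vertices in ascending order; for each, take the smallest-labelled available neighbour that still permits 7 edges overall, or leave it unmatched if none does
lex-smallest matching: {1-5, 6-8, 7-2, 9-15, 11-18, 12-10, 14-0}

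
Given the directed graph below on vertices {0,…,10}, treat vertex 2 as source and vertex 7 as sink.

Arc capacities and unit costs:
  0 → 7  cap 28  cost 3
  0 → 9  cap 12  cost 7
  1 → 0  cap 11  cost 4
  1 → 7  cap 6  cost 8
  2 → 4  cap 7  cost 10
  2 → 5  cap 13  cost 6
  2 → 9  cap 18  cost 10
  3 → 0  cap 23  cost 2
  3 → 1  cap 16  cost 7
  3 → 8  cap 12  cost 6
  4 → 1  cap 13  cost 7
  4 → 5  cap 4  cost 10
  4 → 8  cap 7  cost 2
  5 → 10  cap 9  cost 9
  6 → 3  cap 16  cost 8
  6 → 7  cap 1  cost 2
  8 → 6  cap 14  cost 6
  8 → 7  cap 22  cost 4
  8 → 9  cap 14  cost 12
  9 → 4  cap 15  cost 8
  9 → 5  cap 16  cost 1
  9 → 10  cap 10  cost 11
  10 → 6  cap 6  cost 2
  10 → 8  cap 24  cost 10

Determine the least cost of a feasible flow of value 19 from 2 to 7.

Minimum cost for 19 units: 459

shortest-cost path #1: 2→4→8→7 push 7 @ unit cost 16 (adds 112)
shortest-cost path #2: 2→5→10→6→7 push 1 @ unit cost 19 (adds 19)
shortest-cost path #3: 2→5→10→8→7 push 8 @ unit cost 29 (adds 232)
shortest-cost path #4: 2→9→4→1→0→7 push 3 @ unit cost 32 (adds 96)
total cost = 459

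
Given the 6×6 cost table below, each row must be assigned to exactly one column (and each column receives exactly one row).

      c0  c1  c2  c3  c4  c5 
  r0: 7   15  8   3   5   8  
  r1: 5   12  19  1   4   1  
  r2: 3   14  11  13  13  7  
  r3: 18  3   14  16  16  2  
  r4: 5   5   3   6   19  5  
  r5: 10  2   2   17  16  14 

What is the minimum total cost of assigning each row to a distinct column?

optimal assignment: row0→col4 (cost 5), row1→col3 (cost 1), row2→col0 (cost 3), row3→col5 (cost 2), row4→col2 (cost 3), row5→col1 (cost 2)
total = 5 + 1 + 3 + 2 + 3 + 2 = 16

Minimum assignment cost: 16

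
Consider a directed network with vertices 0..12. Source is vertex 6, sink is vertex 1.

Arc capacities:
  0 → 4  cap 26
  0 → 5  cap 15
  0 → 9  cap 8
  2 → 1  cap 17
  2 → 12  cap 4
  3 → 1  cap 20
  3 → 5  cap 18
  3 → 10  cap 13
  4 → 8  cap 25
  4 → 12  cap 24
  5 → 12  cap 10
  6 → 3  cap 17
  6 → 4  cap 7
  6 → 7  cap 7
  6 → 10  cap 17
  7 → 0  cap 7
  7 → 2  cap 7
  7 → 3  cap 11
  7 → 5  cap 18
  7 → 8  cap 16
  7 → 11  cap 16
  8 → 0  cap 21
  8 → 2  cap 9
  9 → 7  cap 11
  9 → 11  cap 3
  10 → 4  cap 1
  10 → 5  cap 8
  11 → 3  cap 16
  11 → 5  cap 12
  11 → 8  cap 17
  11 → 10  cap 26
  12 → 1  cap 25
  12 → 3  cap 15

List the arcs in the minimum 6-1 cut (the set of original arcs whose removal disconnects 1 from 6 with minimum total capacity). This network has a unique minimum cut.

augment #1: 6→3→1 push 17
augment #2: 6→4→12→1 push 7
augment #3: 6→7→2→1 push 7
augment #4: 6→10→4→12→1 push 1
augment #5: 6→10→5→12→1 push 8
max flow = 40; residual-reachable set from 6 gives S-side
cut edges (S→T): {(6,3), (6,4), (6,7), (10,4), (10,5)} total cap 40

Min-cut arcs: {(6,3), (6,4), (6,7), (10,4), (10,5)} (total capacity 40)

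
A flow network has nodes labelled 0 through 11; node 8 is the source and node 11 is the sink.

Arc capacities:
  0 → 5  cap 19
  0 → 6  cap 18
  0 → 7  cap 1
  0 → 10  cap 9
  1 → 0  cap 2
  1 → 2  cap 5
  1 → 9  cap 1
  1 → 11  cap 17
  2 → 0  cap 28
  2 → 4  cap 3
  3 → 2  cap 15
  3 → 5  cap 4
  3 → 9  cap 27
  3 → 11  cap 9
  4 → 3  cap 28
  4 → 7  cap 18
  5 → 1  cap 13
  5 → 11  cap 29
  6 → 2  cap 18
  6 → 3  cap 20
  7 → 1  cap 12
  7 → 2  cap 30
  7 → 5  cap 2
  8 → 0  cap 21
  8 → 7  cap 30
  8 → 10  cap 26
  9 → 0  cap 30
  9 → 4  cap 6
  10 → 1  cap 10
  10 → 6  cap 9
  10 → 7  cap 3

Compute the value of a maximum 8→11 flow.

Maximum flow value: 51

augment #1: 8→0→5→11 bottleneck 19, total now 19
augment #2: 8→7→1→11 bottleneck 12, total now 31
augment #3: 8→7→5→11 bottleneck 2, total now 33
augment #4: 8→10→1→11 bottleneck 5, total now 38
augment #5: 8→0→6→3→11 bottleneck 2, total now 40
augment #6: 8→10→6→3→11 bottleneck 7, total now 47
augment #7: 8→10→6→3→5→11 bottleneck 2, total now 49
augment #8: 8→7→2→4→3→5→11 bottleneck 2, total now 51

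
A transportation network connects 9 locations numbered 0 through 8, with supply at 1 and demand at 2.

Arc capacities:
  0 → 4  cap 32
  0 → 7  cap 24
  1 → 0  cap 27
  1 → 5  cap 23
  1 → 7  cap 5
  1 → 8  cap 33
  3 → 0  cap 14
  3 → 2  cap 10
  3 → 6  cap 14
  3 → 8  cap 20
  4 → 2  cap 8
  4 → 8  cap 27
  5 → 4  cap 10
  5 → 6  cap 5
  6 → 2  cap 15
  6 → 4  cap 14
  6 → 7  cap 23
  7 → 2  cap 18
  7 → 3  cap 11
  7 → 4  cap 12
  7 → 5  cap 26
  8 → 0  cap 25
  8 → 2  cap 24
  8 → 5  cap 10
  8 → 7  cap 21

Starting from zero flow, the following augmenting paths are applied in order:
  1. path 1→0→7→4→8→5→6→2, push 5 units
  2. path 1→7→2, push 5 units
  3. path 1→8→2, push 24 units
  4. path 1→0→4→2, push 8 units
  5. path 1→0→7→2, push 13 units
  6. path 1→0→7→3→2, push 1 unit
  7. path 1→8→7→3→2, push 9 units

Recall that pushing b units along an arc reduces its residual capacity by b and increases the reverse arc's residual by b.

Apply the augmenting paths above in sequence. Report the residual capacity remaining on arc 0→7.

after path 1 (1→0→7→4→8→5→6→2, push 5): res(0,7)=19
after path 2 (1→7→2, push 5): res(0,7)=19
after path 3 (1→8→2, push 24): res(0,7)=19
after path 4 (1→0→4→2, push 8): res(0,7)=19
after path 5 (1→0→7→2, push 13): res(0,7)=6
after path 6 (1→0→7→3→2, push 1): res(0,7)=5
after path 7 (1→8→7→3→2, push 9): res(0,7)=5

Residual capacity of (0,7): 5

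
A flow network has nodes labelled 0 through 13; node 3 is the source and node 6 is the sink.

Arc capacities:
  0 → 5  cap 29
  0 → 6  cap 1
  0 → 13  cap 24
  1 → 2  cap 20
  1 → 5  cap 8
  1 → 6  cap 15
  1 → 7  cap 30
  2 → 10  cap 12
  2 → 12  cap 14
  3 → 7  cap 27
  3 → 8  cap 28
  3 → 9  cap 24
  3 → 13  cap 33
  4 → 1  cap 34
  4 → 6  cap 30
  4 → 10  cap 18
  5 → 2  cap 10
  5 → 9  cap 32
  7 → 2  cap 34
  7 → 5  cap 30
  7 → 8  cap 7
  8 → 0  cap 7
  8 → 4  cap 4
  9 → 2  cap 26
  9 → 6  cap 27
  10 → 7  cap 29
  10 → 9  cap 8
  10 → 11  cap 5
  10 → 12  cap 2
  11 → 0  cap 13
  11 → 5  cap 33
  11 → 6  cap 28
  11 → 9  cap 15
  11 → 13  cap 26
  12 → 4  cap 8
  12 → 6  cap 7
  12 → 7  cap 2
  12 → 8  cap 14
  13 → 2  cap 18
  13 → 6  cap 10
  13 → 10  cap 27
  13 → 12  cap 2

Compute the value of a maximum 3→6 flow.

augment #1: 3→9→6 bottleneck 24, total now 24
augment #2: 3→13→6 bottleneck 10, total now 34
augment #3: 3→8→0→6 bottleneck 1, total now 35
augment #4: 3→8→4→6 bottleneck 4, total now 39
augment #5: 3→13→12→6 bottleneck 2, total now 41
augment #6: 3→7→2→12→6 bottleneck 5, total now 46
augment #7: 3→7→5→9→6 bottleneck 3, total now 49
augment #8: 3→13→10→11→6 bottleneck 5, total now 54
augment #9: 3→7→2→12→4→6 bottleneck 8, total now 62

Maximum flow value: 62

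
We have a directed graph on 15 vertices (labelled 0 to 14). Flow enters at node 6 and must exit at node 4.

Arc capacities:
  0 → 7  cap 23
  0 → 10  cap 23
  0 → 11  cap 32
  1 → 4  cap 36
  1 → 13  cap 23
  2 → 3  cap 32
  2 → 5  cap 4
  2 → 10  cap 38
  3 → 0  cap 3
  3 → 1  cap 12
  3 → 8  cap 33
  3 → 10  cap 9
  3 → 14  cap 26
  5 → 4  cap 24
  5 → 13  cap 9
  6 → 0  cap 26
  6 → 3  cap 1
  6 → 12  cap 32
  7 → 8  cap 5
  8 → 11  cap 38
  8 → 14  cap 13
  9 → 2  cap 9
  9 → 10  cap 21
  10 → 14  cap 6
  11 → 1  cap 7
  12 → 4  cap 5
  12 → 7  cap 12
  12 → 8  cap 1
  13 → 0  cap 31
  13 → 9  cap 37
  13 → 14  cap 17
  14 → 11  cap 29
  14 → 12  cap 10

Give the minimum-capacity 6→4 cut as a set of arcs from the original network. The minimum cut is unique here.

Min-cut arcs: {(6,3), (11,1), (12,4)} (total capacity 13)

augment #1: 6→12→4 push 5
augment #2: 6→3→1→4 push 1
augment #3: 6→0→11→1→4 push 7
max flow = 13; residual-reachable set from 6 gives S-side
cut edges (S→T): {(6,3), (11,1), (12,4)} total cap 13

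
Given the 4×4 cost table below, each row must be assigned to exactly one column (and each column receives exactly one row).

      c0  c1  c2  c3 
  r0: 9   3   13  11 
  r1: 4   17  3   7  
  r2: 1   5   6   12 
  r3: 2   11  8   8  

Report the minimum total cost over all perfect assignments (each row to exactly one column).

optimal assignment: row0→col1 (cost 3), row1→col2 (cost 3), row2→col0 (cost 1), row3→col3 (cost 8)
total = 3 + 3 + 1 + 8 = 15

Minimum assignment cost: 15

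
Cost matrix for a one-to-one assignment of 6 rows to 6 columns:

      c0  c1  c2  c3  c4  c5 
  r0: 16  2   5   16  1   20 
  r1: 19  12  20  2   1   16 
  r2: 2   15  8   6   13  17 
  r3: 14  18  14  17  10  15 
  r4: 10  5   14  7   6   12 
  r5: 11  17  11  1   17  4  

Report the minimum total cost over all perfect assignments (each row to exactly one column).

one of 2 optimal assignments: row0→col2 (cost 5), row1→col3 (cost 2), row2→col0 (cost 2), row3→col4 (cost 10), row4→col1 (cost 5), row5→col5 (cost 4)
total = 5 + 2 + 2 + 10 + 5 + 4 = 28

Minimum assignment cost: 28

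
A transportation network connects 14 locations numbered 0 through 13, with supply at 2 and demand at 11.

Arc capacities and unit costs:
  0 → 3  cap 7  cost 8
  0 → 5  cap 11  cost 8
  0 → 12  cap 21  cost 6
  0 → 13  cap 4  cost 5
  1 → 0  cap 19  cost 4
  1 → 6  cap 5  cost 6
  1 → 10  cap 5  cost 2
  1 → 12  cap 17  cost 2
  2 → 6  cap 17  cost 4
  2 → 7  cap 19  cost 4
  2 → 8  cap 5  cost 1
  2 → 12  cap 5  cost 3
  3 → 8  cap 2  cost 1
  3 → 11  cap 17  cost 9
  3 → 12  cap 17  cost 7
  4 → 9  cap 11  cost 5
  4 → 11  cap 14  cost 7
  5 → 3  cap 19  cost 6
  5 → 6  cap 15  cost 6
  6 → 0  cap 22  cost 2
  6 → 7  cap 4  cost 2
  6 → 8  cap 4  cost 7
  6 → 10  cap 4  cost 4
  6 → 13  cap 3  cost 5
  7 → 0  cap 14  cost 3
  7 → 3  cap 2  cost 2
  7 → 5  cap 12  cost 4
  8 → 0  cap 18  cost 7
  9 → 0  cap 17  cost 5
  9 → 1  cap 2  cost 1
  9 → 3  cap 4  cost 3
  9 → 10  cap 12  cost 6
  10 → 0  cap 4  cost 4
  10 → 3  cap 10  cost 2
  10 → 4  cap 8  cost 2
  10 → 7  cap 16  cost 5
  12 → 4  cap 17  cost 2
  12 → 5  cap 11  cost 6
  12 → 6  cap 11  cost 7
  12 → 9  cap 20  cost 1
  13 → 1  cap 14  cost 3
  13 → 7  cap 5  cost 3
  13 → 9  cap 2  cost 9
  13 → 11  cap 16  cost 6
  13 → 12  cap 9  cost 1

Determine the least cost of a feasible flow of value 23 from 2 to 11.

Minimum cost for 23 units: 376

shortest-cost path #1: 2→12→4→11 push 5 @ unit cost 12 (adds 60)
shortest-cost path #2: 2→6→13→11 push 3 @ unit cost 15 (adds 45)
shortest-cost path #3: 2→7→3→11 push 2 @ unit cost 15 (adds 30)
shortest-cost path #4: 2→6→10→4→11 push 4 @ unit cost 17 (adds 68)
shortest-cost path #5: 2→6→0→13→11 push 4 @ unit cost 17 (adds 68)
shortest-cost path #6: 2→6→0→12→4→11 push 5 @ unit cost 21 (adds 105)
total cost = 376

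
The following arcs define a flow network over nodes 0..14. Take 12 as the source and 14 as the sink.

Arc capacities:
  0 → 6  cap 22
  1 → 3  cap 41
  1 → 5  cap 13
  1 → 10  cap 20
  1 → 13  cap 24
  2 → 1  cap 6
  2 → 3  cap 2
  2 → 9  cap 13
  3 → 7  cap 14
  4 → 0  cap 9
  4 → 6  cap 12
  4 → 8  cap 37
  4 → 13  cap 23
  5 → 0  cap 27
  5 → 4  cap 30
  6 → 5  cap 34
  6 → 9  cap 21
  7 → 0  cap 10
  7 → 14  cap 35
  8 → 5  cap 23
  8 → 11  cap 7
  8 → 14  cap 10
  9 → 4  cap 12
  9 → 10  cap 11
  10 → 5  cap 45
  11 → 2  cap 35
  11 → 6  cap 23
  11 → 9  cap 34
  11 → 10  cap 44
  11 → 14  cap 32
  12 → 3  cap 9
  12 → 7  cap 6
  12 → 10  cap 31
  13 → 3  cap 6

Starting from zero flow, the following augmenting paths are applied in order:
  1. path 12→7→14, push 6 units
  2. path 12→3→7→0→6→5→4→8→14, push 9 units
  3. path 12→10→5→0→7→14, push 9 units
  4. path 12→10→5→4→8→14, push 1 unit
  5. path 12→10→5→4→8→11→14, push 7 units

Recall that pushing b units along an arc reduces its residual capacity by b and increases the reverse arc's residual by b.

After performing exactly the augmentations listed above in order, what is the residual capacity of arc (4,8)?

Residual capacity of (4,8): 20

after path 1 (12→7→14, push 6): res(4,8)=37
after path 2 (12→3→7→0→6→5→4→8→14, push 9): res(4,8)=28
after path 3 (12→10→5→0→7→14, push 9): res(4,8)=28
after path 4 (12→10→5→4→8→14, push 1): res(4,8)=27
after path 5 (12→10→5→4→8→11→14, push 7): res(4,8)=20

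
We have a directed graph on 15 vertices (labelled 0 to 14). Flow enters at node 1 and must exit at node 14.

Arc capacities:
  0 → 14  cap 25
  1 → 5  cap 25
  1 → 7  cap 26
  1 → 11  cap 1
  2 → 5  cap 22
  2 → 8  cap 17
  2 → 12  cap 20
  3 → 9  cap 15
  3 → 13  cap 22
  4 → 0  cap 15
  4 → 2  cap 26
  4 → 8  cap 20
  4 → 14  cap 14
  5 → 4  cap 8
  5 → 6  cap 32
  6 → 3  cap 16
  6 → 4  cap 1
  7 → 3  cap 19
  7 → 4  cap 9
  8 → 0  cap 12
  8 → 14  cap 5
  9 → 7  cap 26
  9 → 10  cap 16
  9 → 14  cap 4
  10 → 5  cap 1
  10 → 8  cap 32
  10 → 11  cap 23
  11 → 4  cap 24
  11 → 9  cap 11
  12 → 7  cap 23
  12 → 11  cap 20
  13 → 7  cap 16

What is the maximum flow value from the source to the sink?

augment #1: 1→5→4→14 bottleneck 8, total now 8
augment #2: 1→7→4→14 bottleneck 6, total now 14
augment #3: 1→11→9→14 bottleneck 1, total now 15
augment #4: 1→7→3→9→14 bottleneck 3, total now 18
augment #5: 1→7→4→0→14 bottleneck 3, total now 21
augment #6: 1→5→6→4→0→14 bottleneck 1, total now 22
augment #7: 1→7→3→9→10→8→14 bottleneck 5, total now 27
augment #8: 1→7→3→9→10→8→0→14 bottleneck 7, total now 34

Maximum flow value: 34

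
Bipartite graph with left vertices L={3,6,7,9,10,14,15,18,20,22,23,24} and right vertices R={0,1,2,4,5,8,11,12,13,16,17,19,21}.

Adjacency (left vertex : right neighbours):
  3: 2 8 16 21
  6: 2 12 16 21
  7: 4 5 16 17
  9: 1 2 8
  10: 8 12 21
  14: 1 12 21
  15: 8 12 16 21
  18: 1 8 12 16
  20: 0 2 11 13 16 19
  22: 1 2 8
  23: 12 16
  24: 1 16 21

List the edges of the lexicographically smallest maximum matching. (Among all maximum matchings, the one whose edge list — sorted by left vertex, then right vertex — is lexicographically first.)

|M| = 8 (so the lex-smallest maximum matching has 8 edges)
process left vertices in ascending order; for each, take the smallest-labelled available neighbour that still permits 8 edges overall, or leave it unmatched if none does
lex-smallest matching: {3-2, 6-12, 7-4, 9-1, 10-8, 14-21, 15-16, 20-0}

Lex-smallest maximum matching: {(3,2), (6,12), (7,4), (9,1), (10,8), (14,21), (15,16), (20,0)}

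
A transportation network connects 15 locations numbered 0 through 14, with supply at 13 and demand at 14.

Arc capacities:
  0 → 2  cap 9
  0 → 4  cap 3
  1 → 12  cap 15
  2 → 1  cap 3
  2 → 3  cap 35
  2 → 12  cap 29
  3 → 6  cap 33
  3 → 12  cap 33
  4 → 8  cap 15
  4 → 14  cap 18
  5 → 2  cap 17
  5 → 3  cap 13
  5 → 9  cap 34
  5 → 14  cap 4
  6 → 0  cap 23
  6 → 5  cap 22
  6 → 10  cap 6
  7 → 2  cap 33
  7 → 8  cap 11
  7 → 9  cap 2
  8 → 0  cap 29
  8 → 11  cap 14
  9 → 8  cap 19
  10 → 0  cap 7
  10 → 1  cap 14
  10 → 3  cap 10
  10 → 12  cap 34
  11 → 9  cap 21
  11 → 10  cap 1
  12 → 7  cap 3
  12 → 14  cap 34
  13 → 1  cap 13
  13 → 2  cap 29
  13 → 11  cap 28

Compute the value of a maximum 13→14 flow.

Maximum flow value: 41

augment #1: 13→1→12→14 bottleneck 13, total now 13
augment #2: 13→2→12→14 bottleneck 21, total now 34
augment #3: 13→2→3→6→5→14 bottleneck 4, total now 38
augment #4: 13→11→10→0→4→14 bottleneck 1, total now 39
augment #5: 13→2→3→6→0→4→14 bottleneck 2, total now 41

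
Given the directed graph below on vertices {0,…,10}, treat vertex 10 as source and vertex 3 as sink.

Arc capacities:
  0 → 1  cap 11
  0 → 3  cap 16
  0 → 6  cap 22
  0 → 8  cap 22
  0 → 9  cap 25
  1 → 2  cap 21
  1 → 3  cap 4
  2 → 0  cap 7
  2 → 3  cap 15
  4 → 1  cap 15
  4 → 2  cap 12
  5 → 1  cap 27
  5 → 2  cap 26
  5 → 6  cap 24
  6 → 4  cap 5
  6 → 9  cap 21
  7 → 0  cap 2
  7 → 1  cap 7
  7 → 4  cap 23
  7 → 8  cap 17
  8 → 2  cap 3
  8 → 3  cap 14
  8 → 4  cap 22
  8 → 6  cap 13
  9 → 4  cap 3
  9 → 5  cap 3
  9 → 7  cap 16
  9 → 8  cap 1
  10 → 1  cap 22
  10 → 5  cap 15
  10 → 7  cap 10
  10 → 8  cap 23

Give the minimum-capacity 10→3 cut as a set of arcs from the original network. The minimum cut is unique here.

augment #1: 10→1→3 push 4
augment #2: 10→8→3 push 14
augment #3: 10→1→2→3 push 15
augment #4: 10→7→0→3 push 2
augment #5: 10→1→2→0→3 push 3
augment #6: 10→5→2→0→3 push 4
max flow = 42; residual-reachable set from 10 gives S-side
cut edges (S→T): {(1,3), (2,0), (2,3), (7,0), (8,3)} total cap 42

Min-cut arcs: {(1,3), (2,0), (2,3), (7,0), (8,3)} (total capacity 42)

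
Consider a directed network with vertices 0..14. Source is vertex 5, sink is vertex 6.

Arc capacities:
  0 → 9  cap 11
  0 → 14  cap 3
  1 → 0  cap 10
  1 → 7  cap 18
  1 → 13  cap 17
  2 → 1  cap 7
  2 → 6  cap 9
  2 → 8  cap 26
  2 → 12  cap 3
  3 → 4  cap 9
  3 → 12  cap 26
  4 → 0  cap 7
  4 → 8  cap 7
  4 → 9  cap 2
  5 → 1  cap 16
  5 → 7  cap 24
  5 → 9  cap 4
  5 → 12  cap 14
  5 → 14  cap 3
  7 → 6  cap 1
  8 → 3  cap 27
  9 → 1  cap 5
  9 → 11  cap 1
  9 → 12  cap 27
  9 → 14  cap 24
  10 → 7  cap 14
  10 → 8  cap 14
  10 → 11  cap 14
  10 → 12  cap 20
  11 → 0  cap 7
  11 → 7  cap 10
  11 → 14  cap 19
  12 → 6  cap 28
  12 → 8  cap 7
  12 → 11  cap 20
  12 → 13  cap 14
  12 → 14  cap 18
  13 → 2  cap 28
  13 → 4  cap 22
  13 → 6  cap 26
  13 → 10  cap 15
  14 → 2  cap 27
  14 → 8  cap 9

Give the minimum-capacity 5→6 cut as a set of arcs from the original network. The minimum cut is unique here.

Min-cut arcs: {(5,1), (5,9), (5,12), (5,14), (7,6)} (total capacity 38)

augment #1: 5→7→6 push 1
augment #2: 5→12→6 push 14
augment #3: 5→1→13→6 push 16
augment #4: 5→9→12→6 push 4
augment #5: 5→14→2→6 push 3
max flow = 38; residual-reachable set from 5 gives S-side
cut edges (S→T): {(5,1), (5,9), (5,12), (5,14), (7,6)} total cap 38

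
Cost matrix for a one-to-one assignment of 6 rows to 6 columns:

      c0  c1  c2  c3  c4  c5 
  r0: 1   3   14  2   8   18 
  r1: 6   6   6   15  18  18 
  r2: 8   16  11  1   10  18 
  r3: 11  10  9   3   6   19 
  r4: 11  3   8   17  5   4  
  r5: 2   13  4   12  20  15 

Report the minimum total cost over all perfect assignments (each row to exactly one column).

Minimum assignment cost: 22

one of 2 optimal assignments: row0→col0 (cost 1), row1→col1 (cost 6), row2→col3 (cost 1), row3→col4 (cost 6), row4→col5 (cost 4), row5→col2 (cost 4)
total = 1 + 6 + 1 + 6 + 4 + 4 = 22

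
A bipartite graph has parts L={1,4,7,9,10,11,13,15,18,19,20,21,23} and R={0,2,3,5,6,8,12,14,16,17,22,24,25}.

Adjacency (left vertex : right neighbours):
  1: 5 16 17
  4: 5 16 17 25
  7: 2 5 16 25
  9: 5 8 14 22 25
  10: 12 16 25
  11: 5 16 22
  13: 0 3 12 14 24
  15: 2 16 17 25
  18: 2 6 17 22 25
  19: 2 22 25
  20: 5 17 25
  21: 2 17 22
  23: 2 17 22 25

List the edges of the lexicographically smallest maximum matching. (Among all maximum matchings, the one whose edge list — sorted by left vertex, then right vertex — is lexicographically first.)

|M| = 10 (so the lex-smallest maximum matching has 10 edges)
process left vertices in ascending order; for each, take the smallest-labelled available neighbour that still permits 10 edges overall, or leave it unmatched if none does
lex-smallest matching: {1-5, 4-16, 7-2, 9-8, 10-12, 11-22, 13-0, 15-17, 18-6, 19-25}

Lex-smallest maximum matching: {(1,5), (4,16), (7,2), (9,8), (10,12), (11,22), (13,0), (15,17), (18,6), (19,25)}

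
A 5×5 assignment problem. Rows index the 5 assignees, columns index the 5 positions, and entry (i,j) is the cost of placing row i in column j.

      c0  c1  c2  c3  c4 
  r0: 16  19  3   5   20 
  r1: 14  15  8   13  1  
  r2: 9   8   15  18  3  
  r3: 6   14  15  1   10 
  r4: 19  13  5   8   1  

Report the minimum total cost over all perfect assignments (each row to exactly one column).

optimal assignment: row0→col3 (cost 5), row1→col4 (cost 1), row2→col1 (cost 8), row3→col0 (cost 6), row4→col2 (cost 5)
total = 5 + 1 + 8 + 6 + 5 = 25

Minimum assignment cost: 25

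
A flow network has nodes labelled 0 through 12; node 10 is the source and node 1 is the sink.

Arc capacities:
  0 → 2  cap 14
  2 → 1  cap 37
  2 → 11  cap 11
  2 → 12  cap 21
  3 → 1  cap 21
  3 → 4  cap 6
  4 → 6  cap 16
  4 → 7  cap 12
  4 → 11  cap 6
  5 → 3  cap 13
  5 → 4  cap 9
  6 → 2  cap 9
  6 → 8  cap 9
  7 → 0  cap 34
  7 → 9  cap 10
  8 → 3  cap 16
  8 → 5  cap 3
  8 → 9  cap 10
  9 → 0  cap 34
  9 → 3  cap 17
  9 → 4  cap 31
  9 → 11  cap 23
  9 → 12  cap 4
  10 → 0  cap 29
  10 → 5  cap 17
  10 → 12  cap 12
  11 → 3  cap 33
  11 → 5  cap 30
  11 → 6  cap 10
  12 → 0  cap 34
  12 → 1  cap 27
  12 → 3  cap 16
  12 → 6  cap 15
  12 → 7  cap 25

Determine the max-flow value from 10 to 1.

Maximum flow value: 43

augment #1: 10→12→1 bottleneck 12, total now 12
augment #2: 10→0→2→1 bottleneck 14, total now 26
augment #3: 10→5→3→1 bottleneck 13, total now 39
augment #4: 10→5→4→6→2→1 bottleneck 4, total now 43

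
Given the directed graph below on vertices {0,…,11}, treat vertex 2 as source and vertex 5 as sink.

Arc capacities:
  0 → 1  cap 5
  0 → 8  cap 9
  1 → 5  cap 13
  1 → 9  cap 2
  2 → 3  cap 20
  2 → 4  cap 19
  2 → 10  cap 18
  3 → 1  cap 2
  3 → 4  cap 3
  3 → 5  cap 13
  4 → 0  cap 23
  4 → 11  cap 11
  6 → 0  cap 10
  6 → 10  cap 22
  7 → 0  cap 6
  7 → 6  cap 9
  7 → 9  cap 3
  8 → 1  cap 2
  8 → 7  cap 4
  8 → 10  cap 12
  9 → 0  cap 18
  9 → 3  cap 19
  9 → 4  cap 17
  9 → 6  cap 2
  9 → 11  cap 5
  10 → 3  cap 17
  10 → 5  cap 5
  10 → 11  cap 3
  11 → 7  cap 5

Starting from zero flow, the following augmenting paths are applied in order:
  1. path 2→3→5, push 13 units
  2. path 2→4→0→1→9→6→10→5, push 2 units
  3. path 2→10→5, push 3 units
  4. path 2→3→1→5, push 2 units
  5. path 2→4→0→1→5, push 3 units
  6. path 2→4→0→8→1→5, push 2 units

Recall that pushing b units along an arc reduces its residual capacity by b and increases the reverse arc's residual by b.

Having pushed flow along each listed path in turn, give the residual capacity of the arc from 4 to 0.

Residual capacity of (4,0): 16

after path 1 (2→3→5, push 13): res(4,0)=23
after path 2 (2→4→0→1→9→6→10→5, push 2): res(4,0)=21
after path 3 (2→10→5, push 3): res(4,0)=21
after path 4 (2→3→1→5, push 2): res(4,0)=21
after path 5 (2→4→0→1→5, push 3): res(4,0)=18
after path 6 (2→4→0→8→1→5, push 2): res(4,0)=16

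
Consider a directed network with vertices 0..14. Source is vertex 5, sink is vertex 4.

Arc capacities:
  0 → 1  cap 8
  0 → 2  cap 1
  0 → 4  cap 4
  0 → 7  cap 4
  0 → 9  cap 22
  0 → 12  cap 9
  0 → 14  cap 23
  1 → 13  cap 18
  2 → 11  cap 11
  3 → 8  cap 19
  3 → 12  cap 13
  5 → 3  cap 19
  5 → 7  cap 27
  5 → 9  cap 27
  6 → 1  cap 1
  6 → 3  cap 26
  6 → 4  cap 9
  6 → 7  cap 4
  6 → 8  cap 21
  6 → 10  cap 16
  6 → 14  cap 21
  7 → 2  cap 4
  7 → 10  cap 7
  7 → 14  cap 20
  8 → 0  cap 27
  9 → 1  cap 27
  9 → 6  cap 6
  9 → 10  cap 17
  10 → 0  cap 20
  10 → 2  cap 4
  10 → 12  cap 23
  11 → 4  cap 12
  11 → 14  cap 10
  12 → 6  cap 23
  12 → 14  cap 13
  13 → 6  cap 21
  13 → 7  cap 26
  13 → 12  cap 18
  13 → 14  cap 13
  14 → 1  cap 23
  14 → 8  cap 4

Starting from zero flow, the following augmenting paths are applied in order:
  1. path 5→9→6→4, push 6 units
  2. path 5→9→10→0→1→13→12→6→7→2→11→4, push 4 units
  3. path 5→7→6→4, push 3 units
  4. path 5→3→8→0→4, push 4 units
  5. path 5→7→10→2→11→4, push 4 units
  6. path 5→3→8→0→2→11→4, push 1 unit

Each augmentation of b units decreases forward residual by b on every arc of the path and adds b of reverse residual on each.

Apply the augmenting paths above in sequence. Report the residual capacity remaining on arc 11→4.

Residual capacity of (11,4): 3

after path 1 (5→9→6→4, push 6): res(11,4)=12
after path 2 (5→9→10→0→1→13→12→6→7→2→11→4, push 4): res(11,4)=8
after path 3 (5→7→6→4, push 3): res(11,4)=8
after path 4 (5→3→8→0→4, push 4): res(11,4)=8
after path 5 (5→7→10→2→11→4, push 4): res(11,4)=4
after path 6 (5→3→8→0→2→11→4, push 1): res(11,4)=3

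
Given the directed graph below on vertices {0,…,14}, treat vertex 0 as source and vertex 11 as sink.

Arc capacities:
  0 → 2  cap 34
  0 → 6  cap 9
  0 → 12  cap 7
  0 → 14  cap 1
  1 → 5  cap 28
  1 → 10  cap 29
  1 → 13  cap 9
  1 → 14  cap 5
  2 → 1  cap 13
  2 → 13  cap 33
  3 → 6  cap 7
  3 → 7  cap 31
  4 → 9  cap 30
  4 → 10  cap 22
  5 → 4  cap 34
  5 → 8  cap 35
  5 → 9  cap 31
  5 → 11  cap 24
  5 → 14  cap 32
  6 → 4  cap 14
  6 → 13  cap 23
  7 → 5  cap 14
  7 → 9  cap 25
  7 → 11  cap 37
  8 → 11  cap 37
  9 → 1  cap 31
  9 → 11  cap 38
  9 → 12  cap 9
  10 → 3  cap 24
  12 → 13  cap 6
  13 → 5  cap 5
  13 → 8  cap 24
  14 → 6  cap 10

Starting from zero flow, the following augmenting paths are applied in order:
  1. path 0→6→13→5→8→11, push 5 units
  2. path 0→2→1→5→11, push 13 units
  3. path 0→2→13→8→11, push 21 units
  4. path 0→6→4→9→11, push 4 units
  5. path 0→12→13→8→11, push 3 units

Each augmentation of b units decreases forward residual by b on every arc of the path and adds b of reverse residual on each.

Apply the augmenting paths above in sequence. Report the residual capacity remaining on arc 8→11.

after path 1 (0→6→13→5→8→11, push 5): res(8,11)=32
after path 2 (0→2→1→5→11, push 13): res(8,11)=32
after path 3 (0→2→13→8→11, push 21): res(8,11)=11
after path 4 (0→6→4→9→11, push 4): res(8,11)=11
after path 5 (0→12→13→8→11, push 3): res(8,11)=8

Residual capacity of (8,11): 8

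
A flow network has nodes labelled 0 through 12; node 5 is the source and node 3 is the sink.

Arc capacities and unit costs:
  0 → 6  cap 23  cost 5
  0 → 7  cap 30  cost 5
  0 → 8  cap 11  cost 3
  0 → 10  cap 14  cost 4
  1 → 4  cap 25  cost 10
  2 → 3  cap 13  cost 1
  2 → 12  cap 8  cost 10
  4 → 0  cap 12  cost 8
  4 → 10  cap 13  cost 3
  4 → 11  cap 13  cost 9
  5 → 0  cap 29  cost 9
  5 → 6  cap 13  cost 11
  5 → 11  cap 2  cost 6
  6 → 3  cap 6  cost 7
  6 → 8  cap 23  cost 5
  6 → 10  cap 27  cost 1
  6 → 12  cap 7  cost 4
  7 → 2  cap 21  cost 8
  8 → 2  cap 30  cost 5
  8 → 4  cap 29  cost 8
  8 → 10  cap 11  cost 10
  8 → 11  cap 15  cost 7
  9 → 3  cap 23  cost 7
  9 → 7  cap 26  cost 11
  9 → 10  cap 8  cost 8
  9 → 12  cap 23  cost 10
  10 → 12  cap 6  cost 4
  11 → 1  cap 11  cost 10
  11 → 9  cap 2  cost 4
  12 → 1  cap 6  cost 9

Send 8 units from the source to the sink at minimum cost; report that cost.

shortest-cost path #1: 5→11→9→3 push 2 @ unit cost 17 (adds 34)
shortest-cost path #2: 5→6→3 push 6 @ unit cost 18 (adds 108)
total cost = 142

Minimum cost for 8 units: 142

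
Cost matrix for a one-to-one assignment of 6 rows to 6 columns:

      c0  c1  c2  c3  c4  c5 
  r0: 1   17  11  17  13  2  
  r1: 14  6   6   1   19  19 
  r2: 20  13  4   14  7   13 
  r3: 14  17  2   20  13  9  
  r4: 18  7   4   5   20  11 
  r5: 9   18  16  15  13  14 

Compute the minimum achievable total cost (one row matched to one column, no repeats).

optimal assignment: row0→col5 (cost 2), row1→col3 (cost 1), row2→col4 (cost 7), row3→col2 (cost 2), row4→col1 (cost 7), row5→col0 (cost 9)
total = 2 + 1 + 7 + 2 + 7 + 9 = 28

Minimum assignment cost: 28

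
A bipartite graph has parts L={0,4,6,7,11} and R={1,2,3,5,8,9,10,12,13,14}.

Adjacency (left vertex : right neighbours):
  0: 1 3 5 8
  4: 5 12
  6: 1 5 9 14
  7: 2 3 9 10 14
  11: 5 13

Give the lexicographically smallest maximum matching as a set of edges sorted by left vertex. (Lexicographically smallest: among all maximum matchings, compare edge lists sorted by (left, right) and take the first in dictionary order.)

Lex-smallest maximum matching: {(0,1), (4,5), (6,9), (7,2), (11,13)}

|M| = 5 (so the lex-smallest maximum matching has 5 edges)
process left vertices in ascending order; for each, take the smallest-labelled available neighbour that still permits 5 edges overall, or leave it unmatched if none does
lex-smallest matching: {0-1, 4-5, 6-9, 7-2, 11-13}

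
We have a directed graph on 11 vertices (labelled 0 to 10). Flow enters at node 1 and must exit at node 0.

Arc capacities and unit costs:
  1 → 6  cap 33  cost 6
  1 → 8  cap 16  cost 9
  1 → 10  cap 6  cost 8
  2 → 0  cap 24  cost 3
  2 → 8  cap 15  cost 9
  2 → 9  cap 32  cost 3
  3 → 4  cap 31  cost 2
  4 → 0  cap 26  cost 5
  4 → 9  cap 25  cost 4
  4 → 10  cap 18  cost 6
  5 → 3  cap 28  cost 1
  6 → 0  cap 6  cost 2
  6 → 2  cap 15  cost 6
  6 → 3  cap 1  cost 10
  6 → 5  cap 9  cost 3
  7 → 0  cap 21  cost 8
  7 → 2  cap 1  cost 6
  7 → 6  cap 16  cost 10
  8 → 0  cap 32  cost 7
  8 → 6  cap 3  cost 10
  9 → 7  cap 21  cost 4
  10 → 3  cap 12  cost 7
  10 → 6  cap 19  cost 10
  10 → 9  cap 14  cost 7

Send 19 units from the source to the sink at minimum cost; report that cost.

shortest-cost path #1: 1→6→0 push 6 @ unit cost 8 (adds 48)
shortest-cost path #2: 1→6→2→0 push 13 @ unit cost 15 (adds 195)
total cost = 243

Minimum cost for 19 units: 243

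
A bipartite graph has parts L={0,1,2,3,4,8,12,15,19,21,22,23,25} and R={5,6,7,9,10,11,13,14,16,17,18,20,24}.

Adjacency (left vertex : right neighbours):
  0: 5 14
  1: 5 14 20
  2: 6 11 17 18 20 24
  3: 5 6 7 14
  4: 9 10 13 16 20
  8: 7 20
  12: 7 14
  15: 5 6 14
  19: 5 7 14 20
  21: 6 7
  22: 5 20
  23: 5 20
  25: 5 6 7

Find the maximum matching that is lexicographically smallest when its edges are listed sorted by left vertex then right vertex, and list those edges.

Lex-smallest maximum matching: {(0,5), (1,14), (2,11), (3,6), (4,9), (8,7), (19,20)}

|M| = 7 (so the lex-smallest maximum matching has 7 edges)
process left vertices in ascending order; for each, take the smallest-labelled available neighbour that still permits 7 edges overall, or leave it unmatched if none does
lex-smallest matching: {0-5, 1-14, 2-11, 3-6, 4-9, 8-7, 19-20}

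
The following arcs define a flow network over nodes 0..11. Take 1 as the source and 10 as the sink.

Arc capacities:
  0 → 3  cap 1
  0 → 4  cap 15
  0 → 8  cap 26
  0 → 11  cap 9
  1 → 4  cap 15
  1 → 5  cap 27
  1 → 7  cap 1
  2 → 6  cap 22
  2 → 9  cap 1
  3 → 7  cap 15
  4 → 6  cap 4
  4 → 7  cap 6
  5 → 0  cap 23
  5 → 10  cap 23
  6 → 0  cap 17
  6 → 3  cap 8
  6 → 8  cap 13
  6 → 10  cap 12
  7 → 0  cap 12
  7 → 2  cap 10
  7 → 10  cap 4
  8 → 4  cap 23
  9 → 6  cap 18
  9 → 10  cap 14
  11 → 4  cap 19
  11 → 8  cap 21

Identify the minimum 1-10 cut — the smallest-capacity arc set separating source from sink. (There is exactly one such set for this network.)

augment #1: 1→5→10 push 23
augment #2: 1→7→10 push 1
augment #3: 1→4→6→10 push 4
augment #4: 1→4→7→10 push 3
augment #5: 1→4→7→2→6→10 push 3
augment #6: 1→5→0→3→7→2→6→10 push 1
max flow = 35; residual-reachable set from 1 gives S-side
cut edges (S→T): {(0,3), (1,7), (4,6), (4,7), (5,10)} total cap 35

Min-cut arcs: {(0,3), (1,7), (4,6), (4,7), (5,10)} (total capacity 35)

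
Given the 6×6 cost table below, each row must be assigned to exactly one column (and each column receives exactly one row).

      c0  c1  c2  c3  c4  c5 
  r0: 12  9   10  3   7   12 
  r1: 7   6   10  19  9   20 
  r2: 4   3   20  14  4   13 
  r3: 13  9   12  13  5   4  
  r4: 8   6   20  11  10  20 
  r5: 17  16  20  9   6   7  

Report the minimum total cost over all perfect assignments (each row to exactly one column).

Minimum assignment cost: 33

optimal assignment: row0→col3 (cost 3), row1→col2 (cost 10), row2→col0 (cost 4), row3→col5 (cost 4), row4→col1 (cost 6), row5→col4 (cost 6)
total = 3 + 10 + 4 + 4 + 6 + 6 = 33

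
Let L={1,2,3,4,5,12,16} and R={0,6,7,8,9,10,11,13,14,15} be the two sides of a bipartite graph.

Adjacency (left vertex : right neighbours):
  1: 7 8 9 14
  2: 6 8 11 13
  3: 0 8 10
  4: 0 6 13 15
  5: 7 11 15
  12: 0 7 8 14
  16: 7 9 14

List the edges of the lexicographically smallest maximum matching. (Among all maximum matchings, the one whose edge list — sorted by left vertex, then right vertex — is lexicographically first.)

|M| = 7 (so the lex-smallest maximum matching has 7 edges)
process left vertices in ascending order; for each, take the smallest-labelled available neighbour that still permits 7 edges overall, or leave it unmatched if none does
lex-smallest matching: {1-7, 2-6, 3-0, 4-13, 5-11, 12-8, 16-9}

Lex-smallest maximum matching: {(1,7), (2,6), (3,0), (4,13), (5,11), (12,8), (16,9)}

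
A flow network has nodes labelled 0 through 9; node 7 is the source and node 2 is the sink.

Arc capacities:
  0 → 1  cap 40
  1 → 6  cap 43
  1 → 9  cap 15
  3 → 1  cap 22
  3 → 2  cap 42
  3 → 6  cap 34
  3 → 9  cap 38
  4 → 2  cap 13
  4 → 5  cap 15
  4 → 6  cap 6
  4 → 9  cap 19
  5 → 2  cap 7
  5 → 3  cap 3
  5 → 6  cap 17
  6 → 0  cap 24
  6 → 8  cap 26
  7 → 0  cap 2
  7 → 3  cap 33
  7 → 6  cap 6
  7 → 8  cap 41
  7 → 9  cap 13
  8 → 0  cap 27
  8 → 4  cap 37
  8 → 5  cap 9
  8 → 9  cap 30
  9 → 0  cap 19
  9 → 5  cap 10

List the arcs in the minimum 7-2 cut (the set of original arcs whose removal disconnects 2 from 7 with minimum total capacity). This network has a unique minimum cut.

augment #1: 7→3→2 push 33
augment #2: 7→8→4→2 push 13
augment #3: 7→8→5→2 push 7
augment #4: 7→8→5→3→2 push 2
augment #5: 7→9→5→3→2 push 1
max flow = 56; residual-reachable set from 7 gives S-side
cut edges (S→T): {(4,2), (5,2), (5,3), (7,3)} total cap 56

Min-cut arcs: {(4,2), (5,2), (5,3), (7,3)} (total capacity 56)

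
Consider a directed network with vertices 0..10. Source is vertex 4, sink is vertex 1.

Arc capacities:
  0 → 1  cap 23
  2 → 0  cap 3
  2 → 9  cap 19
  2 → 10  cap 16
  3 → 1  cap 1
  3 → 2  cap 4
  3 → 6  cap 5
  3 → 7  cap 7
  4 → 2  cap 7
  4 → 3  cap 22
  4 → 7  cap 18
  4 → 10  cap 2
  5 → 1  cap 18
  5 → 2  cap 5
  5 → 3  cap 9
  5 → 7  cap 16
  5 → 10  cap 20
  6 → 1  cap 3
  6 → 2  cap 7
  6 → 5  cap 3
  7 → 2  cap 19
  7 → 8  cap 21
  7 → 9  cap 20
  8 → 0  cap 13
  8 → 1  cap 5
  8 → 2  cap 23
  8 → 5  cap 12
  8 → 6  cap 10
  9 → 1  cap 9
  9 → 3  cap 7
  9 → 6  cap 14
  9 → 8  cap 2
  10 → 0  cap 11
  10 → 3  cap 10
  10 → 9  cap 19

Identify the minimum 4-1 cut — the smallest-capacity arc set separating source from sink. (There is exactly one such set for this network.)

Min-cut arcs: {(3,1), (3,2), (3,6), (3,7), (4,2), (4,7), (4,10)} (total capacity 44)

augment #1: 4→3→1 push 1
augment #2: 4→2→0→1 push 3
augment #3: 4→2→9→1 push 4
augment #4: 4→3→6→1 push 3
augment #5: 4→7→8→1 push 5
augment #6: 4→7→9→1 push 5
augment #7: 4→10→0→1 push 2
augment #8: 4→3→6→5→1 push 2
augment #9: 4→7→8→0→1 push 8
augment #10: 4→3→2→10→0→1 push 4
augment #11: 4→3→7→8→0→1 push 5
augment #12: 4→3→7→8→5→1 push 2
max flow = 44; residual-reachable set from 4 gives S-side
cut edges (S→T): {(3,1), (3,2), (3,6), (3,7), (4,2), (4,7), (4,10)} total cap 44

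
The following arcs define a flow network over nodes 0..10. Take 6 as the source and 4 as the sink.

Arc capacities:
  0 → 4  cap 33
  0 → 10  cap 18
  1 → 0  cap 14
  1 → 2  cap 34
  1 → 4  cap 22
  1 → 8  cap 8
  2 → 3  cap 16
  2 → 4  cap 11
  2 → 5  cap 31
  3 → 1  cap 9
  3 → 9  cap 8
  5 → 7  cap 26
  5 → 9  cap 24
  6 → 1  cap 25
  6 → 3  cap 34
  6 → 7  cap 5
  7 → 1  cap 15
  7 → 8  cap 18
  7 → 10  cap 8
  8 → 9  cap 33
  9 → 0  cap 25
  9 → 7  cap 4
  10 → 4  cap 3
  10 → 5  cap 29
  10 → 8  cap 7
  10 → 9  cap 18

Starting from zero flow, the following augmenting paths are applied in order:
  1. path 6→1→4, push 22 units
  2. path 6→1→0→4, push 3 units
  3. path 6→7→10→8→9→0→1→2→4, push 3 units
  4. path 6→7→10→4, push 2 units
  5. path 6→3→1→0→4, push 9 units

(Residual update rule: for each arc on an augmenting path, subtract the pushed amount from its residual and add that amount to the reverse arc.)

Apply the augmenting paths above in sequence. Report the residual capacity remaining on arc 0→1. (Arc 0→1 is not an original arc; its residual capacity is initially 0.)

after path 1 (6→1→4, push 22): res(0,1)=0
after path 2 (6→1→0→4, push 3): res(0,1)=3
after path 3 (6→7→10→8→9→0→1→2→4, push 3): res(0,1)=0
after path 4 (6→7→10→4, push 2): res(0,1)=0
after path 5 (6→3→1→0→4, push 9): res(0,1)=9

Residual capacity of (0,1): 9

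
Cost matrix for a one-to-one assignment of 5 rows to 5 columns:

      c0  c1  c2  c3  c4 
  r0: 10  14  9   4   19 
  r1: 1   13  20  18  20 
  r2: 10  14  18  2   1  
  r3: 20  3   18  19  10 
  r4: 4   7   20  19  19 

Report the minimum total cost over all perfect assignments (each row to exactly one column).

Minimum assignment cost: 29

one of 2 optimal assignments: row0→col2 (cost 9), row1→col0 (cost 1), row2→col3 (cost 2), row3→col4 (cost 10), row4→col1 (cost 7)
total = 9 + 1 + 2 + 10 + 7 = 29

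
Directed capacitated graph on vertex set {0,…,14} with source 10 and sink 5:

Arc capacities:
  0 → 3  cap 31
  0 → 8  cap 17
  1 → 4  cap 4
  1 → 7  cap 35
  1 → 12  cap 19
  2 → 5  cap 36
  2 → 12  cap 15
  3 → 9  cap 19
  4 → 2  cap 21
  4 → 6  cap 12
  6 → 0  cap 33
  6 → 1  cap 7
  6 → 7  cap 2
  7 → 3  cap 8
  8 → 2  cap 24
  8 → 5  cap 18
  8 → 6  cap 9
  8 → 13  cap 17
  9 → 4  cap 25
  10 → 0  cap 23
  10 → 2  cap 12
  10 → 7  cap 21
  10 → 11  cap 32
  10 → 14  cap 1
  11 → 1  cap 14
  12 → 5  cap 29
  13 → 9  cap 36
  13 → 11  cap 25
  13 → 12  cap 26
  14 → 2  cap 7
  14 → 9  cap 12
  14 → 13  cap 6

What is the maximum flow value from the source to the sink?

augment #1: 10→2→5 bottleneck 12, total now 12
augment #2: 10→0→8→5 bottleneck 17, total now 29
augment #3: 10→14→2→5 bottleneck 1, total now 30
augment #4: 10→11→1→12→5 bottleneck 14, total now 44
augment #5: 10→0→3→9→4→2→5 bottleneck 6, total now 50
augment #6: 10→7→3→9→4→2→5 bottleneck 8, total now 58

Maximum flow value: 58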